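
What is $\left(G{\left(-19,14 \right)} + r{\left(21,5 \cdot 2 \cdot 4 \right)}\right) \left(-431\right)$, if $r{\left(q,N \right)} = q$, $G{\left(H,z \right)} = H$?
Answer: $-862$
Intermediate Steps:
$\left(G{\left(-19,14 \right)} + r{\left(21,5 \cdot 2 \cdot 4 \right)}\right) \left(-431\right) = \left(-19 + 21\right) \left(-431\right) = 2 \left(-431\right) = -862$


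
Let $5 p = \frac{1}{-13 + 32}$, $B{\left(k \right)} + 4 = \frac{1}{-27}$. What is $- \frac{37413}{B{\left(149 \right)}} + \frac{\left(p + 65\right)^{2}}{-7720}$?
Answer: $\frac{45580371139}{4918625} \approx 9266.9$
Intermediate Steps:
$B{\left(k \right)} = - \frac{109}{27}$ ($B{\left(k \right)} = -4 + \frac{1}{-27} = -4 - \frac{1}{27} = - \frac{109}{27}$)
$p = \frac{1}{95}$ ($p = \frac{1}{5 \left(-13 + 32\right)} = \frac{1}{5 \cdot 19} = \frac{1}{5} \cdot \frac{1}{19} = \frac{1}{95} \approx 0.010526$)
$- \frac{37413}{B{\left(149 \right)}} + \frac{\left(p + 65\right)^{2}}{-7720} = - \frac{37413}{- \frac{109}{27}} + \frac{\left(\frac{1}{95} + 65\right)^{2}}{-7720} = \left(-37413\right) \left(- \frac{27}{109}\right) + \left(\frac{6176}{95}\right)^{2} \left(- \frac{1}{7720}\right) = \frac{1010151}{109} + \frac{38142976}{9025} \left(- \frac{1}{7720}\right) = \frac{1010151}{109} - \frac{24704}{45125} = \frac{45580371139}{4918625}$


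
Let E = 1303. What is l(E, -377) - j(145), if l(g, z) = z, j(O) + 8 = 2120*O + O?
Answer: -307914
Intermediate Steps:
j(O) = -8 + 2121*O (j(O) = -8 + (2120*O + O) = -8 + 2121*O)
l(E, -377) - j(145) = -377 - (-8 + 2121*145) = -377 - (-8 + 307545) = -377 - 1*307537 = -377 - 307537 = -307914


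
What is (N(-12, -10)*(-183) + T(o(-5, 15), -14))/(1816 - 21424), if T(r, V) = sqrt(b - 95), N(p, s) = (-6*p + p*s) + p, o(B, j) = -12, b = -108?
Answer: 2745/1634 - I*sqrt(203)/19608 ≈ 1.6799 - 0.00072663*I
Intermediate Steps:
N(p, s) = -5*p + p*s
T(r, V) = I*sqrt(203) (T(r, V) = sqrt(-108 - 95) = sqrt(-203) = I*sqrt(203))
(N(-12, -10)*(-183) + T(o(-5, 15), -14))/(1816 - 21424) = (-12*(-5 - 10)*(-183) + I*sqrt(203))/(1816 - 21424) = (-12*(-15)*(-183) + I*sqrt(203))/(-19608) = (180*(-183) + I*sqrt(203))*(-1/19608) = (-32940 + I*sqrt(203))*(-1/19608) = 2745/1634 - I*sqrt(203)/19608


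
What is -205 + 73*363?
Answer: 26294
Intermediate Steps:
-205 + 73*363 = -205 + 26499 = 26294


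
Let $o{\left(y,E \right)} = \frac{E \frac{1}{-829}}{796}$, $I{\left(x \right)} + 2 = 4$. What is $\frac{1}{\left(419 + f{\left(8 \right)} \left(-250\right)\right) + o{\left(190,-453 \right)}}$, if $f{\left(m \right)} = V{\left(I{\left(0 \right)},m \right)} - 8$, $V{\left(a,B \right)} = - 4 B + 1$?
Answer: $\frac{659884}{6710360849} \approx 9.8338 \cdot 10^{-5}$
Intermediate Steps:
$I{\left(x \right)} = 2$ ($I{\left(x \right)} = -2 + 4 = 2$)
$V{\left(a,B \right)} = 1 - 4 B$
$o{\left(y,E \right)} = - \frac{E}{659884}$ ($o{\left(y,E \right)} = E \left(- \frac{1}{829}\right) \frac{1}{796} = - \frac{E}{829} \cdot \frac{1}{796} = - \frac{E}{659884}$)
$f{\left(m \right)} = -7 - 4 m$ ($f{\left(m \right)} = \left(1 - 4 m\right) - 8 = -7 - 4 m$)
$\frac{1}{\left(419 + f{\left(8 \right)} \left(-250\right)\right) + o{\left(190,-453 \right)}} = \frac{1}{\left(419 + \left(-7 - 32\right) \left(-250\right)\right) - - \frac{453}{659884}} = \frac{1}{\left(419 + \left(-7 - 32\right) \left(-250\right)\right) + \frac{453}{659884}} = \frac{1}{\left(419 - -9750\right) + \frac{453}{659884}} = \frac{1}{\left(419 + 9750\right) + \frac{453}{659884}} = \frac{1}{10169 + \frac{453}{659884}} = \frac{1}{\frac{6710360849}{659884}} = \frac{659884}{6710360849}$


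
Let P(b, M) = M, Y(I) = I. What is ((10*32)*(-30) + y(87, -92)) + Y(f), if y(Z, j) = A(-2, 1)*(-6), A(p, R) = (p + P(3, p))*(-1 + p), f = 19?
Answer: -9653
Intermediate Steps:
A(p, R) = 2*p*(-1 + p) (A(p, R) = (p + p)*(-1 + p) = (2*p)*(-1 + p) = 2*p*(-1 + p))
y(Z, j) = -72 (y(Z, j) = (2*(-2)*(-1 - 2))*(-6) = (2*(-2)*(-3))*(-6) = 12*(-6) = -72)
((10*32)*(-30) + y(87, -92)) + Y(f) = ((10*32)*(-30) - 72) + 19 = (320*(-30) - 72) + 19 = (-9600 - 72) + 19 = -9672 + 19 = -9653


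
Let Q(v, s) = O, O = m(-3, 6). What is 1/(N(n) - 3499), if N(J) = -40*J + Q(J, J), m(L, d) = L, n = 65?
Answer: -1/6102 ≈ -0.00016388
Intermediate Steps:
O = -3
Q(v, s) = -3
N(J) = -3 - 40*J (N(J) = -40*J - 3 = -3 - 40*J)
1/(N(n) - 3499) = 1/((-3 - 40*65) - 3499) = 1/((-3 - 2600) - 3499) = 1/(-2603 - 3499) = 1/(-6102) = -1/6102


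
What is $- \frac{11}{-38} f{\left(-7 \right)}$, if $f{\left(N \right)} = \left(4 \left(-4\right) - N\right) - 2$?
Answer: $- \frac{121}{38} \approx -3.1842$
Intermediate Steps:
$f{\left(N \right)} = -18 - N$ ($f{\left(N \right)} = \left(-16 - N\right) - 2 = -18 - N$)
$- \frac{11}{-38} f{\left(-7 \right)} = - \frac{11}{-38} \left(-18 - -7\right) = \left(-11\right) \left(- \frac{1}{38}\right) \left(-18 + 7\right) = \frac{11}{38} \left(-11\right) = - \frac{121}{38}$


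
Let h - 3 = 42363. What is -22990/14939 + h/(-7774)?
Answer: -17644129/2524691 ≈ -6.9886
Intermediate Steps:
h = 42366 (h = 3 + 42363 = 42366)
-22990/14939 + h/(-7774) = -22990/14939 + 42366/(-7774) = -22990*1/14939 + 42366*(-1/7774) = -22990/14939 - 921/169 = -17644129/2524691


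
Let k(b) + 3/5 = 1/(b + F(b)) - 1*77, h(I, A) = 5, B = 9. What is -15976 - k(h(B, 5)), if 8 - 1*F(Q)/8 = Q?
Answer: -2305273/145 ≈ -15898.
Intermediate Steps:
F(Q) = 64 - 8*Q
k(b) = -388/5 + 1/(64 - 7*b) (k(b) = -3/5 + (1/(b + (64 - 8*b)) - 1*77) = -3/5 + (1/(64 - 7*b) - 77) = -3/5 + (-77 + 1/(64 - 7*b)) = -388/5 + 1/(64 - 7*b))
-15976 - k(h(B, 5)) = -15976 - (24827 - 2716*5)/(5*(-64 + 7*5)) = -15976 - (24827 - 13580)/(5*(-64 + 35)) = -15976 - 11247/(5*(-29)) = -15976 - (-1)*11247/(5*29) = -15976 - 1*(-11247/145) = -15976 + 11247/145 = -2305273/145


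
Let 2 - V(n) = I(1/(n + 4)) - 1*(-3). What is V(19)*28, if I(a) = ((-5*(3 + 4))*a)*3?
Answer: 2296/23 ≈ 99.826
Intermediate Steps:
I(a) = -105*a (I(a) = ((-5*7)*a)*3 = -35*a*3 = -105*a)
V(n) = -1 + 105/(4 + n) (V(n) = 2 - (-105/(n + 4) - 1*(-3)) = 2 - (-105/(4 + n) + 3) = 2 - (3 - 105/(4 + n)) = 2 + (-3 + 105/(4 + n)) = -1 + 105/(4 + n))
V(19)*28 = ((101 - 1*19)/(4 + 19))*28 = ((101 - 19)/23)*28 = ((1/23)*82)*28 = (82/23)*28 = 2296/23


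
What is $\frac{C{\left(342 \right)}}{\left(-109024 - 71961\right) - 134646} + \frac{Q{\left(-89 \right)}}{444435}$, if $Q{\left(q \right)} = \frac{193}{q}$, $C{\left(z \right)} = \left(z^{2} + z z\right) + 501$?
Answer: $- \frac{9272833199518}{12484694250165} \approx -0.74274$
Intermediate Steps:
$C{\left(z \right)} = 501 + 2 z^{2}$ ($C{\left(z \right)} = \left(z^{2} + z^{2}\right) + 501 = 2 z^{2} + 501 = 501 + 2 z^{2}$)
$\frac{C{\left(342 \right)}}{\left(-109024 - 71961\right) - 134646} + \frac{Q{\left(-89 \right)}}{444435} = \frac{501 + 2 \cdot 342^{2}}{\left(-109024 - 71961\right) - 134646} + \frac{193 \frac{1}{-89}}{444435} = \frac{501 + 2 \cdot 116964}{-180985 - 134646} + 193 \left(- \frac{1}{89}\right) \frac{1}{444435} = \frac{501 + 233928}{-315631} - \frac{193}{39554715} = 234429 \left(- \frac{1}{315631}\right) - \frac{193}{39554715} = - \frac{234429}{315631} - \frac{193}{39554715} = - \frac{9272833199518}{12484694250165}$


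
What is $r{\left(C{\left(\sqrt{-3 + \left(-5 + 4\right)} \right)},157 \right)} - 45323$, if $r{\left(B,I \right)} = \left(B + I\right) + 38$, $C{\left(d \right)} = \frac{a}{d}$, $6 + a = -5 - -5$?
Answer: $-45128 + 3 i \approx -45128.0 + 3.0 i$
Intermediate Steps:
$a = -6$ ($a = -6 - 0 = -6 + \left(-5 + 5\right) = -6 + 0 = -6$)
$C{\left(d \right)} = - \frac{6}{d}$
$r{\left(B,I \right)} = 38 + B + I$
$r{\left(C{\left(\sqrt{-3 + \left(-5 + 4\right)} \right)},157 \right)} - 45323 = \left(38 - \frac{6}{\sqrt{-3 + \left(-5 + 4\right)}} + 157\right) - 45323 = \left(38 - \frac{6}{\sqrt{-3 - 1}} + 157\right) - 45323 = \left(38 - \frac{6}{\sqrt{-4}} + 157\right) - 45323 = \left(38 - \frac{6}{2 i} + 157\right) - 45323 = \left(38 - 6 \left(- \frac{i}{2}\right) + 157\right) - 45323 = \left(38 + 3 i + 157\right) - 45323 = \left(195 + 3 i\right) - 45323 = -45128 + 3 i$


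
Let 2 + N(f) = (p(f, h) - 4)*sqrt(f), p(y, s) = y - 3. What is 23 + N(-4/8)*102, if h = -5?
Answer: -181 - 765*I*sqrt(2)/2 ≈ -181.0 - 540.94*I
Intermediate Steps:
p(y, s) = -3 + y
N(f) = -2 + sqrt(f)*(-7 + f) (N(f) = -2 + ((-3 + f) - 4)*sqrt(f) = -2 + (-7 + f)*sqrt(f) = -2 + sqrt(f)*(-7 + f))
23 + N(-4/8)*102 = 23 + (-2 + (-4/8)**(3/2) - 7*I*sqrt(2)/2)*102 = 23 + (-2 + (-4*1/8)**(3/2) - 7*I*sqrt(2)/2)*102 = 23 + (-2 + (-1/2)**(3/2) - 7*I*sqrt(2)/2)*102 = 23 + (-2 - I*sqrt(2)/4 - 7*I*sqrt(2)/2)*102 = 23 + (-2 - 15*I*sqrt(2)/4)*102 = 23 + (-204 - 765*I*sqrt(2)/2) = -181 - 765*I*sqrt(2)/2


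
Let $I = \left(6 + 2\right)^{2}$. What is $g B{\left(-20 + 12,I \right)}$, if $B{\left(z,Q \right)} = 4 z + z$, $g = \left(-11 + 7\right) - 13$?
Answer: $680$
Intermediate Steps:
$g = -17$ ($g = -4 - 13 = -17$)
$I = 64$ ($I = 8^{2} = 64$)
$B{\left(z,Q \right)} = 5 z$
$g B{\left(-20 + 12,I \right)} = - 17 \cdot 5 \left(-20 + 12\right) = - 17 \cdot 5 \left(-8\right) = \left(-17\right) \left(-40\right) = 680$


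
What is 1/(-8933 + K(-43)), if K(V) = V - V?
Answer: -1/8933 ≈ -0.00011194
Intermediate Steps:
K(V) = 0
1/(-8933 + K(-43)) = 1/(-8933 + 0) = 1/(-8933) = -1/8933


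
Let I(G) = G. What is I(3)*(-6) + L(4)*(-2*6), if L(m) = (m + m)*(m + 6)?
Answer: -978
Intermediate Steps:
L(m) = 2*m*(6 + m) (L(m) = (2*m)*(6 + m) = 2*m*(6 + m))
I(3)*(-6) + L(4)*(-2*6) = 3*(-6) + (2*4*(6 + 4))*(-2*6) = -18 + (2*4*10)*(-12) = -18 + 80*(-12) = -18 - 960 = -978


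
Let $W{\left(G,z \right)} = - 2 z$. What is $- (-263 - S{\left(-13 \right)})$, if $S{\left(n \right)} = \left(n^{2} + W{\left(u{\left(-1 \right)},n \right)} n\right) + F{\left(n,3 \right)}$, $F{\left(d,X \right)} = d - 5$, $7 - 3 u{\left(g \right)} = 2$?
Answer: $76$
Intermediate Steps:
$u{\left(g \right)} = \frac{5}{3}$ ($u{\left(g \right)} = \frac{7}{3} - \frac{2}{3} = \frac{5}{3}$)
$F{\left(d,X \right)} = -5 + d$
$S{\left(n \right)} = -5 + n - n^{2}$ ($S{\left(n \right)} = \left(n^{2} + - 2 n n\right) + \left(-5 + n\right) = \left(n^{2} - 2 n^{2}\right) + \left(-5 + n\right) = - n^{2} + \left(-5 + n\right) = -5 + n - n^{2}$)
$- (-263 - S{\left(-13 \right)}) = - (-263 - \left(-5 - 13 - \left(-13\right)^{2}\right)) = - (-263 - \left(-5 - 13 - 169\right)) = - (-263 - -187) = - (-263 + 187) = \left(-1\right) \left(-76\right) = 76$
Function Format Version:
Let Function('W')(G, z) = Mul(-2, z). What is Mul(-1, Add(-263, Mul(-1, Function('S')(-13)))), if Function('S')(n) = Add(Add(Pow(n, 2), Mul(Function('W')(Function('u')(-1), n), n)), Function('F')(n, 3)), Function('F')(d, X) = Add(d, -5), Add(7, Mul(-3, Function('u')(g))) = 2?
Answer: 76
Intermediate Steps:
Function('u')(g) = Rational(5, 3) (Function('u')(g) = Add(Rational(7, 3), Mul(Rational(-1, 3), 2)) = Add(Rational(7, 3), Rational(-2, 3)) = Rational(5, 3))
Function('F')(d, X) = Add(-5, d)
Function('S')(n) = Add(-5, n, Mul(-1, Pow(n, 2))) (Function('S')(n) = Add(Add(Pow(n, 2), Mul(Mul(-2, n), n)), Add(-5, n)) = Add(Add(Pow(n, 2), Mul(-2, Pow(n, 2))), Add(-5, n)) = Add(Mul(-1, Pow(n, 2)), Add(-5, n)) = Add(-5, n, Mul(-1, Pow(n, 2))))
Mul(-1, Add(-263, Mul(-1, Function('S')(-13)))) = Mul(-1, Add(-263, Mul(-1, Add(-5, -13, Mul(-1, Pow(-13, 2)))))) = Mul(-1, Add(-263, Mul(-1, Add(-5, -13, Mul(-1, 169))))) = Mul(-1, Add(-263, Mul(-1, Add(-5, -13, -169)))) = Mul(-1, Add(-263, Mul(-1, -187))) = Mul(-1, Add(-263, 187)) = Mul(-1, -76) = 76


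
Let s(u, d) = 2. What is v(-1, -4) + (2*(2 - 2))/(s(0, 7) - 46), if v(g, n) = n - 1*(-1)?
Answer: -3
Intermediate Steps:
v(g, n) = 1 + n (v(g, n) = n + 1 = 1 + n)
v(-1, -4) + (2*(2 - 2))/(s(0, 7) - 46) = (1 - 4) + (2*(2 - 2))/(2 - 46) = -3 + (2*0)/(-44) = -3 - 1/44*0 = -3 + 0 = -3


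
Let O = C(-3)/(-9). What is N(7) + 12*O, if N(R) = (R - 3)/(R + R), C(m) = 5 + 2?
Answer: -190/21 ≈ -9.0476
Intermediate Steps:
C(m) = 7
N(R) = (-3 + R)/(2*R) (N(R) = (-3 + R)/((2*R)) = (-3 + R)*(1/(2*R)) = (-3 + R)/(2*R))
O = -7/9 (O = 7/(-9) = 7*(-1/9) = -7/9 ≈ -0.77778)
N(7) + 12*O = (1/2)*(-3 + 7)/7 + 12*(-7/9) = (1/2)*(1/7)*4 - 28/3 = 2/7 - 28/3 = -190/21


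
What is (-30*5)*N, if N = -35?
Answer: 5250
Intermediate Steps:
(-30*5)*N = -30*5*(-35) = -150*(-35) = 5250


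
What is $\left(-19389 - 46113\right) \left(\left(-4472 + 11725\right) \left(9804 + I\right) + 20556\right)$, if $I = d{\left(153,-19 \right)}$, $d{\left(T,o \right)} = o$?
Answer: $-4650063027822$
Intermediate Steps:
$I = -19$
$\left(-19389 - 46113\right) \left(\left(-4472 + 11725\right) \left(9804 + I\right) + 20556\right) = \left(-19389 - 46113\right) \left(\left(-4472 + 11725\right) \left(9804 - 19\right) + 20556\right) = - 65502 \left(7253 \cdot 9785 + 20556\right) = - 65502 \left(70970605 + 20556\right) = \left(-65502\right) 70991161 = -4650063027822$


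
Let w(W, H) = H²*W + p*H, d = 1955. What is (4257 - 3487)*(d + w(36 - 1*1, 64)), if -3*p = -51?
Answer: 112730310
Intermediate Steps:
p = 17 (p = -⅓*(-51) = 17)
w(W, H) = 17*H + W*H² (w(W, H) = H²*W + 17*H = W*H² + 17*H = 17*H + W*H²)
(4257 - 3487)*(d + w(36 - 1*1, 64)) = (4257 - 3487)*(1955 + 64*(17 + 64*(36 - 1*1))) = 770*(1955 + 64*(17 + 64*(36 - 1))) = 770*(1955 + 64*(17 + 64*35)) = 770*(1955 + 64*(17 + 2240)) = 770*(1955 + 64*2257) = 770*(1955 + 144448) = 770*146403 = 112730310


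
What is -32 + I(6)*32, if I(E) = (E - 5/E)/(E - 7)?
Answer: -592/3 ≈ -197.33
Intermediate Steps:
I(E) = (E - 5/E)/(-7 + E)
-32 + I(6)*32 = -32 + ((-5 + 6**2)/(6*(-7 + 6)))*32 = -32 + ((1/6)*(-5 + 36)/(-1))*32 = -32 + ((1/6)*(-1)*31)*32 = -32 - 31/6*32 = -32 - 496/3 = -592/3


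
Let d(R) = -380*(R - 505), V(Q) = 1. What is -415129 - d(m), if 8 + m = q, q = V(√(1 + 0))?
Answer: -609689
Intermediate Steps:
q = 1
m = -7 (m = -8 + 1 = -7)
d(R) = 191900 - 380*R (d(R) = -380*(-505 + R) = 191900 - 380*R)
-415129 - d(m) = -415129 - (191900 - 380*(-7)) = -415129 - (191900 + 2660) = -415129 - 1*194560 = -415129 - 194560 = -609689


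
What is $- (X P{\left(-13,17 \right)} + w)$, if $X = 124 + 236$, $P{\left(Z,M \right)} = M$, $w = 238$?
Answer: $-6358$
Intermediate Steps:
$X = 360$
$- (X P{\left(-13,17 \right)} + w) = - (360 \cdot 17 + 238) = - (6120 + 238) = \left(-1\right) 6358 = -6358$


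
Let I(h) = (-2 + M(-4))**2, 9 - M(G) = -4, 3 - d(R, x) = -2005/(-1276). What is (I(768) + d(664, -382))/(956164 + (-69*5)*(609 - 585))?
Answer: 22317/172785712 ≈ 0.00012916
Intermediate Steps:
d(R, x) = 1823/1276 (d(R, x) = 3 - (-2005)/(-1276) = 3 - (-2005)*(-1)/1276 = 3 - 1*2005/1276 = 3 - 2005/1276 = 1823/1276)
M(G) = 13 (M(G) = 9 - 1*(-4) = 9 + 4 = 13)
I(h) = 121 (I(h) = (-2 + 13)**2 = 11**2 = 121)
(I(768) + d(664, -382))/(956164 + (-69*5)*(609 - 585)) = (121 + 1823/1276)/(956164 + (-69*5)*(609 - 585)) = 156219/(1276*(956164 - 345*24)) = 156219/(1276*(956164 - 8280)) = (156219/1276)/947884 = (156219/1276)*(1/947884) = 22317/172785712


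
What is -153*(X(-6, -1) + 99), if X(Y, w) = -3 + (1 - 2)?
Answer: -14535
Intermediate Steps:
X(Y, w) = -4 (X(Y, w) = -3 - 1 = -4)
-153*(X(-6, -1) + 99) = -153*(-4 + 99) = -153*95 = -14535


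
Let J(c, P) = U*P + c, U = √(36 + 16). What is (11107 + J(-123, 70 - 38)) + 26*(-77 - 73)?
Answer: 7084 + 64*√13 ≈ 7314.8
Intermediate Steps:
U = 2*√13 (U = √52 = 2*√13 ≈ 7.2111)
J(c, P) = c + 2*P*√13 (J(c, P) = (2*√13)*P + c = 2*P*√13 + c = c + 2*P*√13)
(11107 + J(-123, 70 - 38)) + 26*(-77 - 73) = (11107 + (-123 + 2*(70 - 38)*√13)) + 26*(-77 - 73) = (11107 + (-123 + 2*32*√13)) + 26*(-150) = (11107 + (-123 + 64*√13)) - 3900 = (10984 + 64*√13) - 3900 = 7084 + 64*√13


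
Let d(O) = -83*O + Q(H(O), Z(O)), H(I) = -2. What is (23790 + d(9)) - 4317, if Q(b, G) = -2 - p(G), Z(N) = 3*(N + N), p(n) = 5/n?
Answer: 1011091/54 ≈ 18724.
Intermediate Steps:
Z(N) = 6*N (Z(N) = 3*(2*N) = 6*N)
Q(b, G) = -2 - 5/G
d(O) = -2 - 83*O - 5/(6*O) (d(O) = -83*O + (-2 - 5*1/(6*O)) = -83*O + (-2 - 5/(6*O)) = -2 - 83*O - 5/(6*O))
(23790 + d(9)) - 4317 = (23790 + (-2 - 83*9 - 5/6/9)) - 4317 = (23790 + (-2 - 747 - 5/6*1/9)) - 4317 = (23790 + (-2 - 747 - 5/54)) - 4317 = (23790 - 40451/54) - 4317 = 1244209/54 - 4317 = 1011091/54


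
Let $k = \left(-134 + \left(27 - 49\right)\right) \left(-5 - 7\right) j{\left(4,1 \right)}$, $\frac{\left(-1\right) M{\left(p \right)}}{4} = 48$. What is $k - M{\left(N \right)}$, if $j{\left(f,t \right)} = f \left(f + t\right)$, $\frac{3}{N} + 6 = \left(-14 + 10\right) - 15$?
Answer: $37632$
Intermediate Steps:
$N = - \frac{3}{25}$ ($N = \frac{3}{-6 + \left(\left(-14 + 10\right) - 15\right)} = \frac{3}{-6 - 19} = \frac{3}{-25} = 3 \left(- \frac{1}{25}\right) = - \frac{3}{25} \approx -0.12$)
$M{\left(p \right)} = -192$ ($M{\left(p \right)} = \left(-4\right) 48 = -192$)
$k = 37440$ ($k = \left(-134 + \left(27 - 49\right)\right) \left(-5 - 7\right) 4 \left(4 + 1\right) = \left(-134 + \left(27 - 49\right)\right) \left(-12\right) 4 \cdot 5 = \left(-134 - 22\right) \left(-12\right) 20 = \left(-156\right) \left(-12\right) 20 = 1872 \cdot 20 = 37440$)
$k - M{\left(N \right)} = 37440 - -192 = 37440 + 192 = 37632$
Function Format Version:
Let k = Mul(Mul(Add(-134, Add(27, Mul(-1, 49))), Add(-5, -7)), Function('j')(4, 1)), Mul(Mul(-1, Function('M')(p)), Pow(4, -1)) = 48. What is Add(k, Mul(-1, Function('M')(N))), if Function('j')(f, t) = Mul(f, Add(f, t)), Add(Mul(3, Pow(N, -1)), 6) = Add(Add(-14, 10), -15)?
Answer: 37632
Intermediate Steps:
N = Rational(-3, 25) (N = Mul(3, Pow(Add(-6, Add(Add(-14, 10), -15)), -1)) = Mul(3, Pow(Add(-6, Add(-4, -15)), -1)) = Mul(3, Pow(Add(-6, -19), -1)) = Mul(3, Pow(-25, -1)) = Mul(3, Rational(-1, 25)) = Rational(-3, 25) ≈ -0.12000)
Function('M')(p) = -192 (Function('M')(p) = Mul(-4, 48) = -192)
k = 37440 (k = Mul(Mul(Add(-134, Add(27, Mul(-1, 49))), Add(-5, -7)), Mul(4, Add(4, 1))) = Mul(Mul(Add(-134, Add(27, -49)), -12), Mul(4, 5)) = Mul(Mul(Add(-134, -22), -12), 20) = Mul(Mul(-156, -12), 20) = Mul(1872, 20) = 37440)
Add(k, Mul(-1, Function('M')(N))) = Add(37440, Mul(-1, -192)) = Add(37440, 192) = 37632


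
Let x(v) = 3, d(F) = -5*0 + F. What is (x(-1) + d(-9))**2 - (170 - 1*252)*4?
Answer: 364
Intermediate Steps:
d(F) = F (d(F) = 0 + F = F)
(x(-1) + d(-9))**2 - (170 - 1*252)*4 = (3 - 9)**2 - (170 - 1*252)*4 = (-6)**2 - (170 - 252)*4 = 36 - (-82)*4 = 36 - 1*(-328) = 36 + 328 = 364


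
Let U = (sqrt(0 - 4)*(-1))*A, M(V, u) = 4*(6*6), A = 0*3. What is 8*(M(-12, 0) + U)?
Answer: 1152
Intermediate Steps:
A = 0
M(V, u) = 144 (M(V, u) = 4*36 = 144)
U = 0 (U = (sqrt(0 - 4)*(-1))*0 = (sqrt(-4)*(-1))*0 = ((2*I)*(-1))*0 = -2*I*0 = 0)
8*(M(-12, 0) + U) = 8*(144 + 0) = 8*144 = 1152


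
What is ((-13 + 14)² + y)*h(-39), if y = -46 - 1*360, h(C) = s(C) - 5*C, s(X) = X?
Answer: -63180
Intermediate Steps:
h(C) = -4*C (h(C) = C - 5*C = -4*C)
y = -406 (y = -46 - 360 = -406)
((-13 + 14)² + y)*h(-39) = ((-13 + 14)² - 406)*(-4*(-39)) = (1² - 406)*156 = (1 - 406)*156 = -405*156 = -63180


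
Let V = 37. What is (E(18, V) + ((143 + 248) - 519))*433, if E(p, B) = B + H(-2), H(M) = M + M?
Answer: -41135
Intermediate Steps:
H(M) = 2*M
E(p, B) = -4 + B (E(p, B) = B + 2*(-2) = B - 4 = -4 + B)
(E(18, V) + ((143 + 248) - 519))*433 = ((-4 + 37) + ((143 + 248) - 519))*433 = (33 + (391 - 519))*433 = (33 - 128)*433 = -95*433 = -41135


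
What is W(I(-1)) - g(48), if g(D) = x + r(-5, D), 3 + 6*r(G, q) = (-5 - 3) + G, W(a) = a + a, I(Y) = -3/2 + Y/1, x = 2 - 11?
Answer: 20/3 ≈ 6.6667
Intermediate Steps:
x = -9
I(Y) = -3/2 + Y (I(Y) = -3*½ + Y*1 = -3/2 + Y)
W(a) = 2*a
r(G, q) = -11/6 + G/6 (r(G, q) = -½ + ((-5 - 3) + G)/6 = -½ + (-8 + G)/6 = -½ + (-4/3 + G/6) = -11/6 + G/6)
g(D) = -35/3 (g(D) = -9 + (-11/6 + (⅙)*(-5)) = -9 + (-11/6 - ⅚) = -9 - 8/3 = -35/3)
W(I(-1)) - g(48) = 2*(-3/2 - 1) - 1*(-35/3) = 2*(-5/2) + 35/3 = -5 + 35/3 = 20/3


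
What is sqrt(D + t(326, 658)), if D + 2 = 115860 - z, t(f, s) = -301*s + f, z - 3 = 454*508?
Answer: I*sqrt(312509) ≈ 559.03*I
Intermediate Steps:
z = 230635 (z = 3 + 454*508 = 3 + 230632 = 230635)
t(f, s) = f - 301*s
D = -114777 (D = -2 + (115860 - 1*230635) = -2 + (115860 - 230635) = -2 - 114775 = -114777)
sqrt(D + t(326, 658)) = sqrt(-114777 + (326 - 301*658)) = sqrt(-114777 + (326 - 198058)) = sqrt(-114777 - 197732) = sqrt(-312509) = I*sqrt(312509)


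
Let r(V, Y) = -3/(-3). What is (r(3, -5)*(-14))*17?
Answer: -238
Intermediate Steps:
r(V, Y) = 1 (r(V, Y) = -3*(-⅓) = 1)
(r(3, -5)*(-14))*17 = (1*(-14))*17 = -14*17 = -238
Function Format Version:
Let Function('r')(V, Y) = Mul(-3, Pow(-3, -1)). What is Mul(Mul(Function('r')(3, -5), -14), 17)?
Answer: -238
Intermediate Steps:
Function('r')(V, Y) = 1 (Function('r')(V, Y) = Mul(-3, Rational(-1, 3)) = 1)
Mul(Mul(Function('r')(3, -5), -14), 17) = Mul(Mul(1, -14), 17) = Mul(-14, 17) = -238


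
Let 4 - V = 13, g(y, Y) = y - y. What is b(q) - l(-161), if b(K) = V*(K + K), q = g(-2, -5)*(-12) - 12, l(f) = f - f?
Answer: 216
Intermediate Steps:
l(f) = 0
g(y, Y) = 0
V = -9 (V = 4 - 1*13 = 4 - 13 = -9)
q = -12 (q = 0*(-12) - 12 = 0 - 12 = -12)
b(K) = -18*K (b(K) = -9*(K + K) = -18*K)
b(q) - l(-161) = -18*(-12) - 1*0 = 216 + 0 = 216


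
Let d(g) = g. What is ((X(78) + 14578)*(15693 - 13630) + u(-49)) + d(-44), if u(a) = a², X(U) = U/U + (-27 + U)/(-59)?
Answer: 1774545993/59 ≈ 3.0077e+7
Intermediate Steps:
X(U) = 86/59 - U/59 (X(U) = 1 + (-27 + U)*(-1/59) = 1 + (27/59 - U/59) = 86/59 - U/59)
((X(78) + 14578)*(15693 - 13630) + u(-49)) + d(-44) = (((86/59 - 1/59*78) + 14578)*(15693 - 13630) + (-49)²) - 44 = (((86/59 - 78/59) + 14578)*2063 + 2401) - 44 = ((8/59 + 14578)*2063 + 2401) - 44 = ((860110/59)*2063 + 2401) - 44 = (1774406930/59 + 2401) - 44 = 1774548589/59 - 44 = 1774545993/59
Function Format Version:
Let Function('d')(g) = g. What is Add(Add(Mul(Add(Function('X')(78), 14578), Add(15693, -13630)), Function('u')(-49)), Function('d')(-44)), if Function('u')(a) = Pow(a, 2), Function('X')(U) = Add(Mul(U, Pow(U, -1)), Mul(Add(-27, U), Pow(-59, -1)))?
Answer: Rational(1774545993, 59) ≈ 3.0077e+7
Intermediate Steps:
Function('X')(U) = Add(Rational(86, 59), Mul(Rational(-1, 59), U)) (Function('X')(U) = Add(1, Mul(Add(-27, U), Rational(-1, 59))) = Add(1, Add(Rational(27, 59), Mul(Rational(-1, 59), U))) = Add(Rational(86, 59), Mul(Rational(-1, 59), U)))
Add(Add(Mul(Add(Function('X')(78), 14578), Add(15693, -13630)), Function('u')(-49)), Function('d')(-44)) = Add(Add(Mul(Add(Add(Rational(86, 59), Mul(Rational(-1, 59), 78)), 14578), Add(15693, -13630)), Pow(-49, 2)), -44) = Add(Add(Mul(Add(Add(Rational(86, 59), Rational(-78, 59)), 14578), 2063), 2401), -44) = Add(Add(Mul(Add(Rational(8, 59), 14578), 2063), 2401), -44) = Add(Add(Mul(Rational(860110, 59), 2063), 2401), -44) = Add(Add(Rational(1774406930, 59), 2401), -44) = Add(Rational(1774548589, 59), -44) = Rational(1774545993, 59)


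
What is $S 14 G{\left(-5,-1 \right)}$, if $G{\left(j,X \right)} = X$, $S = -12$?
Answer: $168$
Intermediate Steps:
$S 14 G{\left(-5,-1 \right)} = \left(-12\right) 14 \left(-1\right) = \left(-168\right) \left(-1\right) = 168$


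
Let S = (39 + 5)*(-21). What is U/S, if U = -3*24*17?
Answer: 102/77 ≈ 1.3247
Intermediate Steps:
U = -1224 (U = -72*17 = -1224)
S = -924 (S = 44*(-21) = -924)
U/S = -1224/(-924) = -1224*(-1/924) = 102/77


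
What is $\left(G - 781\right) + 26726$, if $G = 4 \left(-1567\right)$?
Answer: $19677$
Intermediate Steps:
$G = -6268$
$\left(G - 781\right) + 26726 = \left(-6268 - 781\right) + 26726 = -7049 + 26726 = 19677$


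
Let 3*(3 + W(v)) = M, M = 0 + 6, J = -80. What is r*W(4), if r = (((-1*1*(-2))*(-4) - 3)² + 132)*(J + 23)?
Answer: 14421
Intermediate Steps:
M = 6
W(v) = -1 (W(v) = -3 + (⅓)*6 = -3 + 2 = -1)
r = -14421 (r = (((-1*1*(-2))*(-4) - 3)² + 132)*(-80 + 23) = ((-1*(-2)*(-4) - 3)² + 132)*(-57) = ((2*(-4) - 3)² + 132)*(-57) = ((-8 - 3)² + 132)*(-57) = ((-11)² + 132)*(-57) = (121 + 132)*(-57) = 253*(-57) = -14421)
r*W(4) = -14421*(-1) = 14421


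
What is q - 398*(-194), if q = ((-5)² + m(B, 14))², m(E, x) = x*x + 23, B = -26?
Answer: 136748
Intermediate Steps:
m(E, x) = 23 + x² (m(E, x) = x² + 23 = 23 + x²)
q = 59536 (q = ((-5)² + (23 + 14²))² = (25 + (23 + 196))² = (25 + 219)² = 244² = 59536)
q - 398*(-194) = 59536 - 398*(-194) = 59536 + 77212 = 136748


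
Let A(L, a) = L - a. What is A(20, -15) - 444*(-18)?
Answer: 8027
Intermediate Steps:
A(20, -15) - 444*(-18) = (20 - 1*(-15)) - 444*(-18) = (20 + 15) + 7992 = 35 + 7992 = 8027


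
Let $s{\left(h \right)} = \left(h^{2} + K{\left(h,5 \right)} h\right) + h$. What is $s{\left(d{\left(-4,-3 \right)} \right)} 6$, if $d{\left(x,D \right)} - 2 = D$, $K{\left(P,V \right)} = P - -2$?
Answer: $-6$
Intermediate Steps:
$K{\left(P,V \right)} = 2 + P$ ($K{\left(P,V \right)} = P + 2 = 2 + P$)
$d{\left(x,D \right)} = 2 + D$
$s{\left(h \right)} = h + h^{2} + h \left(2 + h\right)$ ($s{\left(h \right)} = \left(h^{2} + \left(2 + h\right) h\right) + h = \left(h^{2} + h \left(2 + h\right)\right) + h = h + h^{2} + h \left(2 + h\right)$)
$s{\left(d{\left(-4,-3 \right)} \right)} 6 = \left(2 - 3\right) \left(3 + 2 \left(2 - 3\right)\right) 6 = - (3 + 2 \left(-1\right)) 6 = - (3 - 2) 6 = \left(-1\right) 1 \cdot 6 = \left(-1\right) 6 = -6$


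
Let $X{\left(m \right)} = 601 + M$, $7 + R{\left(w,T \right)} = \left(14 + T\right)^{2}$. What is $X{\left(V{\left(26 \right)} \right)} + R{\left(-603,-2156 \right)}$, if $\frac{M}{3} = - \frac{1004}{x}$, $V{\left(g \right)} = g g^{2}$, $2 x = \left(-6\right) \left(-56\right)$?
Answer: $\frac{64242361}{14} \approx 4.5887 \cdot 10^{6}$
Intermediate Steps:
$x = 168$ ($x = \frac{\left(-6\right) \left(-56\right)}{2} = \frac{1}{2} \cdot 336 = 168$)
$R{\left(w,T \right)} = -7 + \left(14 + T\right)^{2}$
$V{\left(g \right)} = g^{3}$
$M = - \frac{251}{14}$ ($M = 3 \left(- \frac{1004}{168}\right) = 3 \left(\left(-1004\right) \frac{1}{168}\right) = 3 \left(- \frac{251}{42}\right) = - \frac{251}{14} \approx -17.929$)
$X{\left(m \right)} = \frac{8163}{14}$ ($X{\left(m \right)} = 601 - \frac{251}{14} = \frac{8163}{14}$)
$X{\left(V{\left(26 \right)} \right)} + R{\left(-603,-2156 \right)} = \frac{8163}{14} - \left(7 - \left(14 - 2156\right)^{2}\right) = \frac{8163}{14} - \left(7 - \left(-2142\right)^{2}\right) = \frac{8163}{14} + \left(-7 + 4588164\right) = \frac{8163}{14} + 4588157 = \frac{64242361}{14}$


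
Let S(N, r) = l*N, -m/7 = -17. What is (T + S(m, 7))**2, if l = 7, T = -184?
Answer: 421201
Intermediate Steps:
m = 119 (m = -7*(-17) = 119)
S(N, r) = 7*N
(T + S(m, 7))**2 = (-184 + 7*119)**2 = (-184 + 833)**2 = 649**2 = 421201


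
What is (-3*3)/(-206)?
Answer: 9/206 ≈ 0.043689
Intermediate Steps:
(-3*3)/(-206) = -1/206*(-9) = 9/206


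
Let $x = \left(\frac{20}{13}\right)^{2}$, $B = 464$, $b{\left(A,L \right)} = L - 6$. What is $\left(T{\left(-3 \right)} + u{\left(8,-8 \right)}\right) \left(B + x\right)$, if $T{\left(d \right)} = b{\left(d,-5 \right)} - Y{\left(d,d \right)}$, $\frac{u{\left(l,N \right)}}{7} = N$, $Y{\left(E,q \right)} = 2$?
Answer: $- \frac{5438304}{169} \approx -32179.0$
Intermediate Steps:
$b{\left(A,L \right)} = -6 + L$ ($b{\left(A,L \right)} = L - 6 = -6 + L$)
$u{\left(l,N \right)} = 7 N$
$T{\left(d \right)} = -13$ ($T{\left(d \right)} = \left(-6 - 5\right) - 2 = -11 - 2 = -13$)
$x = \frac{400}{169}$ ($x = \left(20 \cdot \frac{1}{13}\right)^{2} = \left(\frac{20}{13}\right)^{2} = \frac{400}{169} \approx 2.3669$)
$\left(T{\left(-3 \right)} + u{\left(8,-8 \right)}\right) \left(B + x\right) = \left(-13 + 7 \left(-8\right)\right) \left(464 + \frac{400}{169}\right) = \left(-13 - 56\right) \frac{78816}{169} = \left(-69\right) \frac{78816}{169} = - \frac{5438304}{169}$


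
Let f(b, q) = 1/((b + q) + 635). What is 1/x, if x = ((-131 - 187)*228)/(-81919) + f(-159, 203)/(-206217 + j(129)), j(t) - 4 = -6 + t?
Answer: 11463344276090/10145855133521 ≈ 1.1299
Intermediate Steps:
j(t) = -2 + t (j(t) = 4 + (-6 + t) = -2 + t)
f(b, q) = 1/(635 + b + q)
x = 10145855133521/11463344276090 (x = ((-131 - 187)*228)/(-81919) + 1/((635 - 159 + 203)*(-206217 + (-2 + 129))) = -318*228*(-1/81919) + 1/(679*(-206217 + 127)) = -72504*(-1/81919) + (1/679)/(-206090) = 72504/81919 + (1/679)*(-1/206090) = 72504/81919 - 1/139935110 = 10145855133521/11463344276090 ≈ 0.88507)
1/x = 1/(10145855133521/11463344276090) = 11463344276090/10145855133521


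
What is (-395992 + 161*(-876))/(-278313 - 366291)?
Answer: 134257/161151 ≈ 0.83311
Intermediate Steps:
(-395992 + 161*(-876))/(-278313 - 366291) = (-395992 - 141036)/(-644604) = -537028*(-1/644604) = 134257/161151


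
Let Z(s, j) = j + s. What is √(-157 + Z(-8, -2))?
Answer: I*√167 ≈ 12.923*I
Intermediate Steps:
√(-157 + Z(-8, -2)) = √(-157 + (-2 - 8)) = √(-157 - 10) = √(-167) = I*√167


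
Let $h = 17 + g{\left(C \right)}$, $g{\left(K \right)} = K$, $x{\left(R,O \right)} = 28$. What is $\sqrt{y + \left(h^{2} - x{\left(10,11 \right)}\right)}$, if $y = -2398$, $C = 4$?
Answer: $i \sqrt{1985} \approx 44.553 i$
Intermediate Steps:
$h = 21$ ($h = 17 + 4 = 21$)
$\sqrt{y + \left(h^{2} - x{\left(10,11 \right)}\right)} = \sqrt{-2398 + \left(21^{2} - 28\right)} = \sqrt{-2398 + \left(441 - 28\right)} = \sqrt{-2398 + 413} = \sqrt{-1985} = i \sqrt{1985}$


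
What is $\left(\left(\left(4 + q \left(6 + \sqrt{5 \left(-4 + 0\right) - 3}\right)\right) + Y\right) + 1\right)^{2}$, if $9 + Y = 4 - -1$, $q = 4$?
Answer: $257 + 200 i \sqrt{23} \approx 257.0 + 959.17 i$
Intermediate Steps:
$Y = -4$ ($Y = -9 + \left(4 - -1\right) = -9 + \left(4 + 1\right) = -9 + 5 = -4$)
$\left(\left(\left(4 + q \left(6 + \sqrt{5 \left(-4 + 0\right) - 3}\right)\right) + Y\right) + 1\right)^{2} = \left(\left(\left(4 + 4 \left(6 + \sqrt{5 \left(-4 + 0\right) - 3}\right)\right) - 4\right) + 1\right)^{2} = \left(\left(\left(4 + 4 \left(6 + \sqrt{5 \left(-4\right) - 3}\right)\right) - 4\right) + 1\right)^{2} = \left(\left(\left(4 + 4 \left(6 + \sqrt{-20 - 3}\right)\right) - 4\right) + 1\right)^{2} = \left(\left(\left(4 + 4 \left(6 + \sqrt{-23}\right)\right) - 4\right) + 1\right)^{2} = \left(\left(\left(4 + 4 \left(6 + i \sqrt{23}\right)\right) - 4\right) + 1\right)^{2} = \left(\left(\left(4 + \left(24 + 4 i \sqrt{23}\right)\right) - 4\right) + 1\right)^{2} = \left(\left(\left(28 + 4 i \sqrt{23}\right) - 4\right) + 1\right)^{2} = \left(\left(24 + 4 i \sqrt{23}\right) + 1\right)^{2} = \left(25 + 4 i \sqrt{23}\right)^{2}$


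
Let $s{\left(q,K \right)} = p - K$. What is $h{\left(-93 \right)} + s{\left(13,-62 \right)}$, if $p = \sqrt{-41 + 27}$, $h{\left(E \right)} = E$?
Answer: $-31 + i \sqrt{14} \approx -31.0 + 3.7417 i$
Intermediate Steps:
$p = i \sqrt{14}$ ($p = \sqrt{-14} = i \sqrt{14} \approx 3.7417 i$)
$s{\left(q,K \right)} = - K + i \sqrt{14}$ ($s{\left(q,K \right)} = i \sqrt{14} - K = - K + i \sqrt{14}$)
$h{\left(-93 \right)} + s{\left(13,-62 \right)} = -93 + \left(\left(-1\right) \left(-62\right) + i \sqrt{14}\right) = -93 + \left(62 + i \sqrt{14}\right) = -31 + i \sqrt{14}$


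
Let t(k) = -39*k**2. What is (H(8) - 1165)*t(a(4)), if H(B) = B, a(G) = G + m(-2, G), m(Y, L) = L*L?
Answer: 18049200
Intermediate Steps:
m(Y, L) = L**2
a(G) = G + G**2
(H(8) - 1165)*t(a(4)) = (8 - 1165)*(-39*16*(1 + 4)**2) = -(-45123)*(4*5)**2 = -(-45123)*20**2 = -(-45123)*400 = -1157*(-15600) = 18049200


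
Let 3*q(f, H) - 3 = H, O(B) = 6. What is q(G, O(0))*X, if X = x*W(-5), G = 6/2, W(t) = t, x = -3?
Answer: 45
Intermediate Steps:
G = 3 (G = 6*(1/2) = 3)
q(f, H) = 1 + H/3
X = 15 (X = -3*(-5) = 15)
q(G, O(0))*X = (1 + (1/3)*6)*15 = (1 + 2)*15 = 3*15 = 45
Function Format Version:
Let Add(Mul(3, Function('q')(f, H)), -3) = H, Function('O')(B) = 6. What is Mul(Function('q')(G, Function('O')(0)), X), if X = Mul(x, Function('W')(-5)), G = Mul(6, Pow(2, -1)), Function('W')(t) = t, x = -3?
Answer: 45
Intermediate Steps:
G = 3 (G = Mul(6, Rational(1, 2)) = 3)
Function('q')(f, H) = Add(1, Mul(Rational(1, 3), H))
X = 15 (X = Mul(-3, -5) = 15)
Mul(Function('q')(G, Function('O')(0)), X) = Mul(Add(1, Mul(Rational(1, 3), 6)), 15) = Mul(Add(1, 2), 15) = Mul(3, 15) = 45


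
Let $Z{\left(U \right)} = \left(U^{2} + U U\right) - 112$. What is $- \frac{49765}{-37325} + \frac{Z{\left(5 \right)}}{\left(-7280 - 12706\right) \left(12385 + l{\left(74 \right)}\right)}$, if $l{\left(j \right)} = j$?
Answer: $\frac{1239176470426}{929413304955} \approx 1.3333$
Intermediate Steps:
$Z{\left(U \right)} = -112 + 2 U^{2}$ ($Z{\left(U \right)} = \left(U^{2} + U^{2}\right) - 112 = 2 U^{2} - 112 = -112 + 2 U^{2}$)
$- \frac{49765}{-37325} + \frac{Z{\left(5 \right)}}{\left(-7280 - 12706\right) \left(12385 + l{\left(74 \right)}\right)} = - \frac{49765}{-37325} + \frac{-112 + 2 \cdot 5^{2}}{\left(-7280 - 12706\right) \left(12385 + 74\right)} = \left(-49765\right) \left(- \frac{1}{37325}\right) + \frac{-112 + 2 \cdot 25}{\left(-19986\right) 12459} = \frac{9953}{7465} + \frac{-112 + 50}{-249005574} = \frac{9953}{7465} - - \frac{31}{124502787} = \frac{9953}{7465} + \frac{31}{124502787} = \frac{1239176470426}{929413304955}$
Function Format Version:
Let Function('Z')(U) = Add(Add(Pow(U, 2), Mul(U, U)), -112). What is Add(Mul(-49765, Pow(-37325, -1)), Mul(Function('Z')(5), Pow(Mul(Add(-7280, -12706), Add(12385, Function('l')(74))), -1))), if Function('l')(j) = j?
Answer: Rational(1239176470426, 929413304955) ≈ 1.3333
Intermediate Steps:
Function('Z')(U) = Add(-112, Mul(2, Pow(U, 2))) (Function('Z')(U) = Add(Add(Pow(U, 2), Pow(U, 2)), -112) = Add(Mul(2, Pow(U, 2)), -112) = Add(-112, Mul(2, Pow(U, 2))))
Add(Mul(-49765, Pow(-37325, -1)), Mul(Function('Z')(5), Pow(Mul(Add(-7280, -12706), Add(12385, Function('l')(74))), -1))) = Add(Mul(-49765, Pow(-37325, -1)), Mul(Add(-112, Mul(2, Pow(5, 2))), Pow(Mul(Add(-7280, -12706), Add(12385, 74)), -1))) = Add(Mul(-49765, Rational(-1, 37325)), Mul(Add(-112, Mul(2, 25)), Pow(Mul(-19986, 12459), -1))) = Add(Rational(9953, 7465), Mul(Add(-112, 50), Pow(-249005574, -1))) = Add(Rational(9953, 7465), Mul(-62, Rational(-1, 249005574))) = Add(Rational(9953, 7465), Rational(31, 124502787)) = Rational(1239176470426, 929413304955)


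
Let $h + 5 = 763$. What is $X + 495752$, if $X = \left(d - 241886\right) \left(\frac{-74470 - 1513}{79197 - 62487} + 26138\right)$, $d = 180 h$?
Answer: $- \frac{23019464703871}{8355} \approx -2.7552 \cdot 10^{9}$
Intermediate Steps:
$h = 758$ ($h = -5 + 763 = 758$)
$d = 136440$ ($d = 180 \cdot 758 = 136440$)
$X = - \frac{23023606711831}{8355}$ ($X = \left(136440 - 241886\right) \left(\frac{-74470 - 1513}{79197 - 62487} + 26138\right) = - 105446 \left(- \frac{75983}{16710} + 26138\right) = \left(-105446\right) \frac{436689997}{16710} = - \frac{23023606711831}{8355} \approx -2.7557 \cdot 10^{9}$)
$X + 495752 = - \frac{23023606711831}{8355} + 495752 = - \frac{23019464703871}{8355}$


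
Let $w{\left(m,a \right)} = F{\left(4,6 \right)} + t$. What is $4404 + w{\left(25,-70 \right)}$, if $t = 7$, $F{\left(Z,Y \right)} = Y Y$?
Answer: $4447$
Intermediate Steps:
$F{\left(Z,Y \right)} = Y^{2}$
$w{\left(m,a \right)} = 43$ ($w{\left(m,a \right)} = 6^{2} + 7 = 36 + 7 = 43$)
$4404 + w{\left(25,-70 \right)} = 4404 + 43 = 4447$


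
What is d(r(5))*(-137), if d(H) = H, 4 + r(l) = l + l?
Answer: -822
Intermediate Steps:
r(l) = -4 + 2*l (r(l) = -4 + (l + l) = -4 + 2*l)
d(r(5))*(-137) = (-4 + 2*5)*(-137) = (-4 + 10)*(-137) = 6*(-137) = -822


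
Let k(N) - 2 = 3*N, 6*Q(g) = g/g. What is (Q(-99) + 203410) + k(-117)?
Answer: 1218367/6 ≈ 2.0306e+5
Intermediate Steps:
Q(g) = ⅙ (Q(g) = (g/g)/6 = (⅙)*1 = ⅙)
k(N) = 2 + 3*N
(Q(-99) + 203410) + k(-117) = (⅙ + 203410) + (2 + 3*(-117)) = 1220461/6 + (2 - 351) = 1220461/6 - 349 = 1218367/6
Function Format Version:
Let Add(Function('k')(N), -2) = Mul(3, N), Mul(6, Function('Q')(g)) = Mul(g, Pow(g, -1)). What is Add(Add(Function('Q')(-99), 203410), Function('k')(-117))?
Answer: Rational(1218367, 6) ≈ 2.0306e+5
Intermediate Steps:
Function('Q')(g) = Rational(1, 6) (Function('Q')(g) = Mul(Rational(1, 6), Mul(g, Pow(g, -1))) = Mul(Rational(1, 6), 1) = Rational(1, 6))
Function('k')(N) = Add(2, Mul(3, N))
Add(Add(Function('Q')(-99), 203410), Function('k')(-117)) = Add(Add(Rational(1, 6), 203410), Add(2, Mul(3, -117))) = Add(Rational(1220461, 6), Add(2, -351)) = Add(Rational(1220461, 6), -349) = Rational(1218367, 6)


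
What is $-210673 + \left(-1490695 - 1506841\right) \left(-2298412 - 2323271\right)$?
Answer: $13853660962415$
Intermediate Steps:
$-210673 + \left(-1490695 - 1506841\right) \left(-2298412 - 2323271\right) = -210673 - -13853661173088 = -210673 + 13853661173088 = 13853660962415$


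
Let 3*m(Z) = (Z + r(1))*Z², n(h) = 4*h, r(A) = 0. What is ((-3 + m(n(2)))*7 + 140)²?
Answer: 15531481/9 ≈ 1.7257e+6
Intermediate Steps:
m(Z) = Z³/3 (m(Z) = ((Z + 0)*Z²)/3 = (Z*Z²)/3 = Z³/3)
((-3 + m(n(2)))*7 + 140)² = ((-3 + (4*2)³/3)*7 + 140)² = ((-3 + (⅓)*8³)*7 + 140)² = ((-3 + (⅓)*512)*7 + 140)² = ((-3 + 512/3)*7 + 140)² = ((503/3)*7 + 140)² = (3521/3 + 140)² = (3941/3)² = 15531481/9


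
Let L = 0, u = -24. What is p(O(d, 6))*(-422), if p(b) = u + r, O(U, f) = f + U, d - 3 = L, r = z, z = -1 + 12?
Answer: 5486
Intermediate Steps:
z = 11
r = 11
d = 3 (d = 3 + 0 = 3)
O(U, f) = U + f
p(b) = -13 (p(b) = -24 + 11 = -13)
p(O(d, 6))*(-422) = -13*(-422) = 5486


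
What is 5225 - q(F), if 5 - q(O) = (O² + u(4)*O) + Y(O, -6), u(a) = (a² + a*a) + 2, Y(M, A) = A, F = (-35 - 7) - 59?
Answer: 11981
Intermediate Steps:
F = -101 (F = -42 - 59 = -101)
u(a) = 2 + 2*a² (u(a) = (a² + a²) + 2 = 2*a² + 2 = 2 + 2*a²)
q(O) = 11 - O² - 34*O (q(O) = 5 - ((O² + (2 + 2*4²)*O) - 6) = 5 - ((O² + (2 + 2*16)*O) - 6) = 5 - ((O² + (2 + 32)*O) - 6) = 5 - ((O² + 34*O) - 6) = 5 - (-6 + O² + 34*O) = 5 + (6 - O² - 34*O) = 11 - O² - 34*O)
5225 - q(F) = 5225 - (11 - 1*(-101)² - 34*(-101)) = 5225 - (11 - 1*10201 + 3434) = 5225 - (11 - 10201 + 3434) = 5225 - 1*(-6756) = 5225 + 6756 = 11981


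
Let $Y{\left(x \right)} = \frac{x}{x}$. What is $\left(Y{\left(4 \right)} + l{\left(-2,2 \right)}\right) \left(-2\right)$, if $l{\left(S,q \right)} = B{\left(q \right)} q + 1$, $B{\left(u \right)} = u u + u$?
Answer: $-28$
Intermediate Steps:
$B{\left(u \right)} = u + u^{2}$ ($B{\left(u \right)} = u^{2} + u = u + u^{2}$)
$l{\left(S,q \right)} = 1 + q^{2} \left(1 + q\right)$ ($l{\left(S,q \right)} = q \left(1 + q\right) q + 1 = q^{2} \left(1 + q\right) + 1 = 1 + q^{2} \left(1 + q\right)$)
$Y{\left(x \right)} = 1$
$\left(Y{\left(4 \right)} + l{\left(-2,2 \right)}\right) \left(-2\right) = \left(1 + \left(1 + 2^{2} \left(1 + 2\right)\right)\right) \left(-2\right) = \left(1 + \left(1 + 4 \cdot 3\right)\right) \left(-2\right) = \left(1 + \left(1 + 12\right)\right) \left(-2\right) = \left(1 + 13\right) \left(-2\right) = 14 \left(-2\right) = -28$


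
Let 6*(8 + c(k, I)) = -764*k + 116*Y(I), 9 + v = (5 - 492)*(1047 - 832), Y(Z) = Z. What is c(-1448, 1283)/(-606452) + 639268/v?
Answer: -307191707243/47628011046 ≈ -6.4498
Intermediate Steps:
v = -104714 (v = -9 + (5 - 492)*(1047 - 832) = -9 - 487*215 = -9 - 104705 = -104714)
c(k, I) = -8 - 382*k/3 + 58*I/3 (c(k, I) = -8 + (-764*k + 116*I)/6 = -8 + (-382*k/3 + 58*I/3) = -8 - 382*k/3 + 58*I/3)
c(-1448, 1283)/(-606452) + 639268/v = (-8 - 382/3*(-1448) + (58/3)*1283)/(-606452) + 639268/(-104714) = (-8 + 553136/3 + 74414/3)*(-1/606452) + 639268*(-1/104714) = (627526/3)*(-1/606452) - 319634/52357 = -313763/909678 - 319634/52357 = -307191707243/47628011046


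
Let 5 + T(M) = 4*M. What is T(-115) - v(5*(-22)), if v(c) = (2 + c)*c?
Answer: -12345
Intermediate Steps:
T(M) = -5 + 4*M
v(c) = c*(2 + c)
T(-115) - v(5*(-22)) = (-5 + 4*(-115)) - 5*(-22)*(2 + 5*(-22)) = (-5 - 460) - (-110)*(2 - 110) = -465 - (-110)*(-108) = -465 - 1*11880 = -465 - 11880 = -12345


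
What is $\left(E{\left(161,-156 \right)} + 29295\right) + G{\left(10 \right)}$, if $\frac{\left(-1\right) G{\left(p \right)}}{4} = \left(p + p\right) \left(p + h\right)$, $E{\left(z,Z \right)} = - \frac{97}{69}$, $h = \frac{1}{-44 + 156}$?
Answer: $\frac{13762061}{483} \approx 28493.0$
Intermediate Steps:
$h = \frac{1}{112} \approx 0.0089286$
$E{\left(z,Z \right)} = - \frac{97}{69}$ ($E{\left(z,Z \right)} = \left(-97\right) \frac{1}{69} = - \frac{97}{69}$)
$G{\left(p \right)} = - 8 p \left(\frac{1}{112} + p\right)$ ($G{\left(p \right)} = - 4 \left(p + p\right) \left(p + \frac{1}{112}\right) = - 4 \cdot 2 p \left(\frac{1}{112} + p\right) = - 8 p \left(\frac{1}{112} + p\right)$)
$\left(E{\left(161,-156 \right)} + 29295\right) + G{\left(10 \right)} = \left(- \frac{97}{69} + 29295\right) - \frac{5 \left(1 + 112 \cdot 10\right)}{7} = \frac{2021258}{69} - \frac{5 \left(1 + 1120\right)}{7} = \frac{2021258}{69} - \frac{5}{7} \cdot 1121 = \frac{2021258}{69} - \frac{5605}{7} = \frac{13762061}{483}$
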